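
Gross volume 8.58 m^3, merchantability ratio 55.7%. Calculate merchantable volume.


Formula: MV = V_total * (merchantable_pct / 100)
Merchantable fraction = 55.7% / 100 = 0.557
MV = 8.58 m^3 * 0.557 = 4.779 m^3

4.779


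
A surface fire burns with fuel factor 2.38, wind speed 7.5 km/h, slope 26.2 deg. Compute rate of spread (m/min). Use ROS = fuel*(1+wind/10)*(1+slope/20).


Formula: ROS = fuel * (1 + wind/10) * (1 + slope/20)
Wind factor = 1 + 7.5/10 = 1.75
Slope factor = 1 + 26.2/20 = 2.31
ROS = 2.38 * 1.75 * 2.31 = 9.62 m/min

9.62


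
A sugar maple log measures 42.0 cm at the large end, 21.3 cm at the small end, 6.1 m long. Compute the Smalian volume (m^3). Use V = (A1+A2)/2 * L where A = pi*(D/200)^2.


Smalian: V = (A1 + A2)/2 * L,  A = pi*(D/200)^2
A1 = pi*(42.0/200)^2 = 0.138544 m^2
A2 = pi*(21.3/200)^2 = 0.035633 m^2
V = (0.138544+0.035633)/2*6.1 = 0.5312 m^3

0.5312


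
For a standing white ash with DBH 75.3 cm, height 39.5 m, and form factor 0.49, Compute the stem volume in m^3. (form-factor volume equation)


Formula: V = pi * (DBH/200)^2 * H * ff
Radius = DBH/200 = 75.3/200 = 0.3765 m
Radius^2 = 0.3765^2 = 0.14175225 m^2
V = pi * 0.14175225 * 39.5 * 0.49
V = 8.619 m^3

8.619


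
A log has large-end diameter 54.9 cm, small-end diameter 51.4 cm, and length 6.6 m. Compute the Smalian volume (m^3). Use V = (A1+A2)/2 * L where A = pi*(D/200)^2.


Smalian: V = (A1 + A2)/2 * L,  A = pi*(D/200)^2
A1 = pi*(54.9/200)^2 = 0.23672 m^2
A2 = pi*(51.4/200)^2 = 0.207499 m^2
V = (0.23672+0.207499)/2*6.6 = 1.4659 m^3

1.4659


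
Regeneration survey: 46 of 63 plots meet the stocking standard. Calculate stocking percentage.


Formula: Stocking % = stocked plots / total plots * 100
Stocking = 46 / 63 * 100
Stocking = 0.7302 * 100 = 73.0%

73.0


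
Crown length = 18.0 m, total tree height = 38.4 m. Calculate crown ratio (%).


Formula: Crown Ratio = (Crown Length / Total Height) * 100
CR = (18.0 m / 38.4 m) * 100
CR = 0.4688 * 100 = 46.9%

46.9


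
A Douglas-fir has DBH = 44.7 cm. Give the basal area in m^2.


Formula: BA = pi * (DBH/2)^2 / 10000  (cm^2 to m^2)
Radius = DBH/2 = 44.7/2 = 22.35 cm
BA = pi * 22.35^2 / 10000
   = 1569.2962 cm^2 / 10000
   = 0.1569 m^2

0.1569


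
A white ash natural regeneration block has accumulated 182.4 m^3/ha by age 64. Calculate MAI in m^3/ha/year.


Formula: MAI = Total Volume / Stand Age
MAI = 182.4 m^3/ha / 64 years
MAI = 2.85 m^3/ha/year

2.85


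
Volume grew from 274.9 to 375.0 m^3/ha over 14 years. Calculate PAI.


Formula: PAI = (V_T2 - V_T1) / (T2 - T1)
Volume increment = 375.0 - 274.9 = 100.1 m^3/ha
PAI = 100.1 / 14 = 7.15 m^3/ha/year

7.15


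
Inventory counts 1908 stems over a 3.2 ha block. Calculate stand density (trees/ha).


Formula: Stand Density = N_trees / Area_ha
Density = 1908 trees / 3.2 ha
Density = 596 trees/ha

596


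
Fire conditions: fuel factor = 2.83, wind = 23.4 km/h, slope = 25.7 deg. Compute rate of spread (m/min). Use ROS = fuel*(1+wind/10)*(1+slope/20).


Formula: ROS = fuel * (1 + wind/10) * (1 + slope/20)
Wind factor = 1 + 23.4/10 = 3.34
Slope factor = 1 + 25.7/20 = 2.285
ROS = 2.83 * 3.34 * 2.285 = 21.6 m/min

21.6


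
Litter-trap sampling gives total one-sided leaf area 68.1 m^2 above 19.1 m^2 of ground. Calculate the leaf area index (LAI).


Formula: LAI = total leaf area / ground area  (dimensionless)
LAI = 68.1 m^2 / 19.1 m^2
LAI = 3.57

3.57


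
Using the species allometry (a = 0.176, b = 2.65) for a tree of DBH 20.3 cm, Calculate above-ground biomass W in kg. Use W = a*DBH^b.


Formula: W = a * DBH^b  (allometric power law)
DBH^b = 20.3^2.65 = 2916.5169
W = 0.176 * 2916.5169 = 513.3 kg

513.3


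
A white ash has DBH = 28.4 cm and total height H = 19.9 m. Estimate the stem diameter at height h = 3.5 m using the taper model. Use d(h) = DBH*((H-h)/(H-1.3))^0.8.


Taper: d(h) = DBH * ((H - h) / (H - 1.3))^0.8
Numerator = H - h = 19.9 - 3.5 = 16.4 m
Denominator = H - 1.3 = 19.9 - 1.3 = 18.6 m
Ratio = 16.4 / 18.6 = 0.88172
d = 28.4 * 0.88172^0.8 = 25.7 cm

25.7


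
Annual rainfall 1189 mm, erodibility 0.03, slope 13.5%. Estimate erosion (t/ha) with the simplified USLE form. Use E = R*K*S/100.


Formula: E = R * K * S / 100  (simplified USLE)
R * K = 1189 * 0.03 = 35.67
E = 35.67 * 13.5 / 100 = 4.82 t/ha

4.82


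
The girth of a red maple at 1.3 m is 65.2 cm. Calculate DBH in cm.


Formula: DBH = C / pi
DBH = 65.2 / pi
pi = 3.14159...
DBH = 20.8 cm

20.8


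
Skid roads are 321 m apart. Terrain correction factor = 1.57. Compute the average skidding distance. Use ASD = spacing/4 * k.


Formula: ASD = (spacing / 4) * correction
Uncorrected distance = spacing / 4 = 321 / 4 = 80.25 m
ASD = 80.25 * 1.57 = 126 m

126


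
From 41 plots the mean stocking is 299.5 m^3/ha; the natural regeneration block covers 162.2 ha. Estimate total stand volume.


Formula: Total Volume = Mean Volume per ha * Total Area
Total Volume = 299.5 m^3/ha * 162.2 ha
Total Volume = 48579 m^3

48579


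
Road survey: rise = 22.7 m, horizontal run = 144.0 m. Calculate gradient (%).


Formula: Gradient = rise / run * 100
Gradient = 22.7 / 144.0 * 100 = 15.8%

15.8


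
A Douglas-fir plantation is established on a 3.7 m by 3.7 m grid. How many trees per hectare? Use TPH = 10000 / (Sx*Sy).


Formula: TPH = 10000 m^2/ha / (spacing_x * spacing_y)
Area per tree = 3.7 m * 3.7 m = 13.69 m^2
TPH = 10000 / 13.69 = 730 trees/ha

730


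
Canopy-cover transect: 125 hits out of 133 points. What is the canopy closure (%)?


Formula: Canopy closure = covered points / total points * 100
Closure = 125 / 133 * 100
Closure = 0.9398 * 100 = 94.0%

94.0


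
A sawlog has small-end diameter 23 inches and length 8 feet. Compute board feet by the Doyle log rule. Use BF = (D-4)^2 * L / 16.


Doyle: BF = (D - 4)^2 * L / 16
Adjusted diameter = 23 - 4 = 19 in
(D-4)^2 = 19^2 = 361
BF = 361 * 8 / 16 = 181 BF

181


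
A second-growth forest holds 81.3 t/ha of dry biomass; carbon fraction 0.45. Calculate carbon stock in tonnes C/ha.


Formula: Carbon Stock = Biomass * Carbon Fraction
C = 81.3 t/ha * 0.45
C = 36.6 t C/ha

36.6


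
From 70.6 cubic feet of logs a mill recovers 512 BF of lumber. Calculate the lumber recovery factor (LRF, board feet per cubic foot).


Formula: LRF = Lumber Output (BF) / Log Input (ft^3)
LRF = 512 BF / 70.6 ft^3
LRF = 7.25 BF/ft^3

7.25


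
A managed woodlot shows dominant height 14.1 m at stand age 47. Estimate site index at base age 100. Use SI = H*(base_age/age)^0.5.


Formula: SI = H_dom * (base_age / age)^0.5
Age ratio = 100 / 47 = 2.12766
sqrt(age_ratio) = 1.45865
SI = 14.1 * 1.45865 = 20.6 m

20.6


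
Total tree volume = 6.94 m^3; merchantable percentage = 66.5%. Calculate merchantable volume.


Formula: MV = V_total * (merchantable_pct / 100)
Merchantable fraction = 66.5% / 100 = 0.665
MV = 6.94 m^3 * 0.665 = 4.615 m^3

4.615


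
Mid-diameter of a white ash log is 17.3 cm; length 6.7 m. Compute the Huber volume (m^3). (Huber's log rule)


Huber: V = Am * L,  Am = pi*(Dm/200)^2
Am = pi*(17.3/200)^2 = 0.023506 m^2
V = 0.023506*6.7 = 0.1575 m^3

0.1575


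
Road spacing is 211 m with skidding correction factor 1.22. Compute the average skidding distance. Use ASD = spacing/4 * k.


Formula: ASD = (spacing / 4) * correction
Uncorrected distance = spacing / 4 = 211 / 4 = 52.75 m
ASD = 52.75 * 1.22 = 64 m

64


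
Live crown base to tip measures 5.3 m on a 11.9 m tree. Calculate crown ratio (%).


Formula: Crown Ratio = (Crown Length / Total Height) * 100
CR = (5.3 m / 11.9 m) * 100
CR = 0.4454 * 100 = 44.5%

44.5


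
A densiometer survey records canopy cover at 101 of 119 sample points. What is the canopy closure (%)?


Formula: Canopy closure = covered points / total points * 100
Closure = 101 / 119 * 100
Closure = 0.8487 * 100 = 84.9%

84.9


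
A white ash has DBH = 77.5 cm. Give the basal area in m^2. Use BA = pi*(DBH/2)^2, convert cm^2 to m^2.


Formula: BA = pi * (DBH/2)^2 / 10000  (cm^2 to m^2)
Radius = DBH/2 = 77.5/2 = 38.75 cm
BA = pi * 38.75^2 / 10000
   = 4717.2977 cm^2 / 10000
   = 0.4717 m^2

0.4717


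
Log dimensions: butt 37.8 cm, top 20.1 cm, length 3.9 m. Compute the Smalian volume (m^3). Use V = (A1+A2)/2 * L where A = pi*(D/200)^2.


Smalian: V = (A1 + A2)/2 * L,  A = pi*(D/200)^2
A1 = pi*(37.8/200)^2 = 0.112221 m^2
A2 = pi*(20.1/200)^2 = 0.031731 m^2
V = (0.112221+0.031731)/2*3.9 = 0.2807 m^3

0.2807


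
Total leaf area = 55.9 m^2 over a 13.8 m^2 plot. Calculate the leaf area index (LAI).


Formula: LAI = total leaf area / ground area  (dimensionless)
LAI = 55.9 m^2 / 13.8 m^2
LAI = 4.05

4.05


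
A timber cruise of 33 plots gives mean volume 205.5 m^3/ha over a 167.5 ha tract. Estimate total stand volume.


Formula: Total Volume = Mean Volume per ha * Total Area
Total Volume = 205.5 m^3/ha * 167.5 ha
Total Volume = 34421 m^3

34421


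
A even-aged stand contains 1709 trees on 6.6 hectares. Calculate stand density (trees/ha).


Formula: Stand Density = N_trees / Area_ha
Density = 1709 trees / 6.6 ha
Density = 259 trees/ha

259


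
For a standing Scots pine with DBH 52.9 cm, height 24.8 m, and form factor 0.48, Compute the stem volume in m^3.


Formula: V = pi * (DBH/200)^2 * H * ff
Radius = DBH/200 = 52.9/200 = 0.2645 m
Radius^2 = 0.2645^2 = 0.06996025 m^2
V = pi * 0.06996025 * 24.8 * 0.48
V = 2.616 m^3

2.616


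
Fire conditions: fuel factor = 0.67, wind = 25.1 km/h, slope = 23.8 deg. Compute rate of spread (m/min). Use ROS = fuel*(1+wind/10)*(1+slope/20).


Formula: ROS = fuel * (1 + wind/10) * (1 + slope/20)
Wind factor = 1 + 25.1/10 = 3.51
Slope factor = 1 + 23.8/20 = 2.19
ROS = 0.67 * 3.51 * 2.19 = 5.15 m/min

5.15


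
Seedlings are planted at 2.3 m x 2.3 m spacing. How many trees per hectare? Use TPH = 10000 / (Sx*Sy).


Formula: TPH = 10000 m^2/ha / (spacing_x * spacing_y)
Area per tree = 2.3 m * 2.3 m = 5.29 m^2
TPH = 10000 / 5.29 = 1890 trees/ha

1890


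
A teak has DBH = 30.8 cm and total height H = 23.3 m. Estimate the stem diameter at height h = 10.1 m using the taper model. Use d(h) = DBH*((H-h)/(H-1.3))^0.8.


Taper: d(h) = DBH * ((H - h) / (H - 1.3))^0.8
Numerator = H - h = 23.3 - 10.1 = 13.2 m
Denominator = H - 1.3 = 23.3 - 1.3 = 22.0 m
Ratio = 13.2 / 22.0 = 0.6
d = 30.8 * 0.6^0.8 = 20.5 cm

20.5


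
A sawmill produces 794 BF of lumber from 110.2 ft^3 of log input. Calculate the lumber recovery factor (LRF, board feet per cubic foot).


Formula: LRF = Lumber Output (BF) / Log Input (ft^3)
LRF = 794 BF / 110.2 ft^3
LRF = 7.21 BF/ft^3

7.21


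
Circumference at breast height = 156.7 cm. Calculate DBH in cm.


Formula: DBH = C / pi
DBH = 156.7 / pi
pi = 3.14159...
DBH = 49.9 cm

49.9


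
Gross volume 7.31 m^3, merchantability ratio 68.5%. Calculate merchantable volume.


Formula: MV = V_total * (merchantable_pct / 100)
Merchantable fraction = 68.5% / 100 = 0.685
MV = 7.31 m^3 * 0.685 = 5.007 m^3

5.007


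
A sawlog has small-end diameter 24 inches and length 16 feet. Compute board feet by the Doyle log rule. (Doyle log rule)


Doyle: BF = (D - 4)^2 * L / 16
Adjusted diameter = 24 - 4 = 20 in
(D-4)^2 = 20^2 = 400
BF = 400 * 16 / 16 = 400 BF

400


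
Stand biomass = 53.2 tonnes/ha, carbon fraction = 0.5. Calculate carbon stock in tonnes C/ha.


Formula: Carbon Stock = Biomass * Carbon Fraction
C = 53.2 t/ha * 0.5
C = 26.6 t C/ha

26.6


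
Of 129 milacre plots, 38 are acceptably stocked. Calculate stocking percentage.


Formula: Stocking % = stocked plots / total plots * 100
Stocking = 38 / 129 * 100
Stocking = 0.2946 * 100 = 29.5%

29.5


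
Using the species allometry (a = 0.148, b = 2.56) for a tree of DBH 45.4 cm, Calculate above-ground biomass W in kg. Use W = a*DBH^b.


Formula: W = a * DBH^b  (allometric power law)
DBH^b = 45.4^2.56 = 17460.7536
W = 0.148 * 17460.7536 = 2584.2 kg

2584.2


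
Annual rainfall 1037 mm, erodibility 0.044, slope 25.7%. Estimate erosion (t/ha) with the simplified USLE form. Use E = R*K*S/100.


Formula: E = R * K * S / 100  (simplified USLE)
R * K = 1037 * 0.044 = 45.628
E = 45.628 * 25.7 / 100 = 11.73 t/ha

11.73


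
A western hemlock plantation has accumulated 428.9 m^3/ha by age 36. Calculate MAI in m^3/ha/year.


Formula: MAI = Total Volume / Stand Age
MAI = 428.9 m^3/ha / 36 years
MAI = 11.91 m^3/ha/year

11.91


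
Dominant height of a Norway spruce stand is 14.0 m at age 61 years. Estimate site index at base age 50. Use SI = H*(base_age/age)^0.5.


Formula: SI = H_dom * (base_age / age)^0.5
Age ratio = 50 / 61 = 0.81967
sqrt(age_ratio) = 0.90536
SI = 14.0 * 0.90536 = 12.7 m

12.7


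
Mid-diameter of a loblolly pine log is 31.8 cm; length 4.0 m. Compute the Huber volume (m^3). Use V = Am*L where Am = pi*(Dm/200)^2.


Huber: V = Am * L,  Am = pi*(Dm/200)^2
Am = pi*(31.8/200)^2 = 0.079423 m^2
V = 0.079423*4.0 = 0.3177 m^3

0.3177


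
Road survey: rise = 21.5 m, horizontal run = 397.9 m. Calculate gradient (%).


Formula: Gradient = rise / run * 100
Gradient = 21.5 / 397.9 * 100 = 5.4%

5.4


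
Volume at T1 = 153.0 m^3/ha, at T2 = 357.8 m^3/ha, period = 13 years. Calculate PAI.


Formula: PAI = (V_T2 - V_T1) / (T2 - T1)
Volume increment = 357.8 - 153.0 = 204.8 m^3/ha
PAI = 204.8 / 13 = 15.75 m^3/ha/year

15.75


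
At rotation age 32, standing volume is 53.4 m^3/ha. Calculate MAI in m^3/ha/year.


Formula: MAI = Total Volume / Stand Age
MAI = 53.4 m^3/ha / 32 years
MAI = 1.67 m^3/ha/year

1.67


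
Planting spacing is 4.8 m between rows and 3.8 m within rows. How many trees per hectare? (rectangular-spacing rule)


Formula: TPH = 10000 m^2/ha / (spacing_x * spacing_y)
Area per tree = 4.8 m * 3.8 m = 18.24 m^2
TPH = 10000 / 18.24 = 548 trees/ha

548


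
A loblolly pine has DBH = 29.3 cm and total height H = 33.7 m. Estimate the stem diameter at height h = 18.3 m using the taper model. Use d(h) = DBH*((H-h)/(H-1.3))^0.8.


Taper: d(h) = DBH * ((H - h) / (H - 1.3))^0.8
Numerator = H - h = 33.7 - 18.3 = 15.4 m
Denominator = H - 1.3 = 33.7 - 1.3 = 32.4 m
Ratio = 15.4 / 32.4 = 0.47531
d = 29.3 * 0.47531^0.8 = 16.2 cm

16.2


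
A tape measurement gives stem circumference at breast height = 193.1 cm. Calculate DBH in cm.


Formula: DBH = C / pi
DBH = 193.1 / pi
pi = 3.14159...
DBH = 61.5 cm

61.5


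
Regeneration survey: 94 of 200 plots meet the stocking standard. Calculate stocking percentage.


Formula: Stocking % = stocked plots / total plots * 100
Stocking = 94 / 200 * 100
Stocking = 0.47 * 100 = 47.0%

47.0


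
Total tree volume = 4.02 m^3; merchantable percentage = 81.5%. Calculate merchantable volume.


Formula: MV = V_total * (merchantable_pct / 100)
Merchantable fraction = 81.5% / 100 = 0.815
MV = 4.02 m^3 * 0.815 = 3.276 m^3

3.276


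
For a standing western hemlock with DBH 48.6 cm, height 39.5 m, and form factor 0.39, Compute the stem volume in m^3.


Formula: V = pi * (DBH/200)^2 * H * ff
Radius = DBH/200 = 48.6/200 = 0.243 m
Radius^2 = 0.243^2 = 0.059049 m^2
V = pi * 0.059049 * 39.5 * 0.39
V = 2.858 m^3

2.858


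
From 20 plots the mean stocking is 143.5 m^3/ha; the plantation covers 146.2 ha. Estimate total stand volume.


Formula: Total Volume = Mean Volume per ha * Total Area
Total Volume = 143.5 m^3/ha * 146.2 ha
Total Volume = 20980 m^3

20980


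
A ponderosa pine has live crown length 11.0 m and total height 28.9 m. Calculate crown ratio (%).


Formula: Crown Ratio = (Crown Length / Total Height) * 100
CR = (11.0 m / 28.9 m) * 100
CR = 0.3806 * 100 = 38.1%

38.1


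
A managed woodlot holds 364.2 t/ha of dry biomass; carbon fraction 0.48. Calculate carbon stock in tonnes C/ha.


Formula: Carbon Stock = Biomass * Carbon Fraction
C = 364.2 t/ha * 0.48
C = 174.8 t C/ha

174.8


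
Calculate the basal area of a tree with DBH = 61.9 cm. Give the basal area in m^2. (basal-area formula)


Formula: BA = pi * (DBH/2)^2 / 10000  (cm^2 to m^2)
Radius = DBH/2 = 61.9/2 = 30.95 cm
BA = pi * 30.95^2 / 10000
   = 3009.3395 cm^2 / 10000
   = 0.3009 m^2

0.3009


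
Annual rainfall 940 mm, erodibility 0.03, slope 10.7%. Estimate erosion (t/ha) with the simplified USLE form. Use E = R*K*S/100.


Formula: E = R * K * S / 100  (simplified USLE)
R * K = 940 * 0.03 = 28.2
E = 28.2 * 10.7 / 100 = 3.02 t/ha

3.02


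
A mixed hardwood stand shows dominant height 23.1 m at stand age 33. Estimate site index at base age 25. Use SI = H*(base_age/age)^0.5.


Formula: SI = H_dom * (base_age / age)^0.5
Age ratio = 25 / 33 = 0.75758
sqrt(age_ratio) = 0.87039
SI = 23.1 * 0.87039 = 20.1 m

20.1


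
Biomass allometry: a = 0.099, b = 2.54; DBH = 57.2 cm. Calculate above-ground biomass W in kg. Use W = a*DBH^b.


Formula: W = a * DBH^b  (allometric power law)
DBH^b = 57.2^2.54 = 29092.8262
W = 0.099 * 29092.8262 = 2880.2 kg

2880.2


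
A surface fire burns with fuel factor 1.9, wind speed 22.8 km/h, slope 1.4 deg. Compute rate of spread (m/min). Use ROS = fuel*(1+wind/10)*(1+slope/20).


Formula: ROS = fuel * (1 + wind/10) * (1 + slope/20)
Wind factor = 1 + 22.8/10 = 3.28
Slope factor = 1 + 1.4/20 = 1.07
ROS = 1.9 * 3.28 * 1.07 = 6.67 m/min

6.67


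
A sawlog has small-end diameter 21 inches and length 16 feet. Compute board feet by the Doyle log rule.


Doyle: BF = (D - 4)^2 * L / 16
Adjusted diameter = 21 - 4 = 17 in
(D-4)^2 = 17^2 = 289
BF = 289 * 16 / 16 = 289 BF

289


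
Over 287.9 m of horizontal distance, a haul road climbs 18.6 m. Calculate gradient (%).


Formula: Gradient = rise / run * 100
Gradient = 18.6 / 287.9 * 100 = 6.5%

6.5


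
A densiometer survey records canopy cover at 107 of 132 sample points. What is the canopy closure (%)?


Formula: Canopy closure = covered points / total points * 100
Closure = 107 / 132 * 100
Closure = 0.8106 * 100 = 81.1%

81.1


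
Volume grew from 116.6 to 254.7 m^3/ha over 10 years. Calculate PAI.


Formula: PAI = (V_T2 - V_T1) / (T2 - T1)
Volume increment = 254.7 - 116.6 = 138.1 m^3/ha
PAI = 138.1 / 10 = 13.81 m^3/ha/year

13.81


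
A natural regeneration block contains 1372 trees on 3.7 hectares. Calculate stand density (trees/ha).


Formula: Stand Density = N_trees / Area_ha
Density = 1372 trees / 3.7 ha
Density = 371 trees/ha

371


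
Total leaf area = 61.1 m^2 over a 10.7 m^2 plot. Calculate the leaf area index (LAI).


Formula: LAI = total leaf area / ground area  (dimensionless)
LAI = 61.1 m^2 / 10.7 m^2
LAI = 5.71

5.71


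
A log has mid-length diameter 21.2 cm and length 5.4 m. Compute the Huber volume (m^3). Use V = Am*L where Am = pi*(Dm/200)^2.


Huber: V = Am * L,  Am = pi*(Dm/200)^2
Am = pi*(21.2/200)^2 = 0.035299 m^2
V = 0.035299*5.4 = 0.1906 m^3

0.1906


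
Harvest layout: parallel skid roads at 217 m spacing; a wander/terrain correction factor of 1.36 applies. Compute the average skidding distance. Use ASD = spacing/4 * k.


Formula: ASD = (spacing / 4) * correction
Uncorrected distance = spacing / 4 = 217 / 4 = 54.25 m
ASD = 54.25 * 1.36 = 74 m

74


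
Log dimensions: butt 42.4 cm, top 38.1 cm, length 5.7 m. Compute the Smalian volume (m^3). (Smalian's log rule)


Smalian: V = (A1 + A2)/2 * L,  A = pi*(D/200)^2
A1 = pi*(42.4/200)^2 = 0.141196 m^2
A2 = pi*(38.1/200)^2 = 0.114009 m^2
V = (0.141196+0.114009)/2*5.7 = 0.7273 m^3

0.7273


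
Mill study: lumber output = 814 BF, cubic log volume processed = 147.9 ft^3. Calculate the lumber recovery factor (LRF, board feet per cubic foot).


Formula: LRF = Lumber Output (BF) / Log Input (ft^3)
LRF = 814 BF / 147.9 ft^3
LRF = 5.5 BF/ft^3

5.5


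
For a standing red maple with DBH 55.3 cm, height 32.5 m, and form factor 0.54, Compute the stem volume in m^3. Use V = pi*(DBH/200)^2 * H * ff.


Formula: V = pi * (DBH/200)^2 * H * ff
Radius = DBH/200 = 55.3/200 = 0.2765 m
Radius^2 = 0.2765^2 = 0.07645225 m^2
V = pi * 0.07645225 * 32.5 * 0.54
V = 4.215 m^3

4.215


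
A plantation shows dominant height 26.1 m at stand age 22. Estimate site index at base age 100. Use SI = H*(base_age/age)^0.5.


Formula: SI = H_dom * (base_age / age)^0.5
Age ratio = 100 / 22 = 4.54545
sqrt(age_ratio) = 2.13201
SI = 26.1 * 2.13201 = 55.6 m

55.6


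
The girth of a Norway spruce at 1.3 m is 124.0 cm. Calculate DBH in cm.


Formula: DBH = C / pi
DBH = 124.0 / pi
pi = 3.14159...
DBH = 39.5 cm

39.5


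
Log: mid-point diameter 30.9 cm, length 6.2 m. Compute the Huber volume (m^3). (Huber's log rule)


Huber: V = Am * L,  Am = pi*(Dm/200)^2
Am = pi*(30.9/200)^2 = 0.074991 m^2
V = 0.074991*6.2 = 0.4649 m^3

0.4649


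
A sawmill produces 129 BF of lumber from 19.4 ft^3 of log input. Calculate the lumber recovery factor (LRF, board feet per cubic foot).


Formula: LRF = Lumber Output (BF) / Log Input (ft^3)
LRF = 129 BF / 19.4 ft^3
LRF = 6.65 BF/ft^3

6.65


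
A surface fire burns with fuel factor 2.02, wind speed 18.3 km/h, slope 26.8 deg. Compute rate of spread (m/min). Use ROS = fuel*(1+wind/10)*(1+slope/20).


Formula: ROS = fuel * (1 + wind/10) * (1 + slope/20)
Wind factor = 1 + 18.3/10 = 2.83
Slope factor = 1 + 26.8/20 = 2.34
ROS = 2.02 * 2.83 * 2.34 = 13.38 m/min

13.38


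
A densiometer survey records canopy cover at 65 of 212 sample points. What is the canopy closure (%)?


Formula: Canopy closure = covered points / total points * 100
Closure = 65 / 212 * 100
Closure = 0.3066 * 100 = 30.7%

30.7


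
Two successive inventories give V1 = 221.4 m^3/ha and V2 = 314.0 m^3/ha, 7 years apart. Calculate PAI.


Formula: PAI = (V_T2 - V_T1) / (T2 - T1)
Volume increment = 314.0 - 221.4 = 92.6 m^3/ha
PAI = 92.6 / 7 = 13.23 m^3/ha/year

13.23


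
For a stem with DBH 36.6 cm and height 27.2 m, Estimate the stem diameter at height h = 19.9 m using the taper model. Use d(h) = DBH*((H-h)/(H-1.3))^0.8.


Taper: d(h) = DBH * ((H - h) / (H - 1.3))^0.8
Numerator = H - h = 27.2 - 19.9 = 7.3 m
Denominator = H - 1.3 = 27.2 - 1.3 = 25.9 m
Ratio = 7.3 / 25.9 = 0.28185
d = 36.6 * 0.28185^0.8 = 13.3 cm

13.3


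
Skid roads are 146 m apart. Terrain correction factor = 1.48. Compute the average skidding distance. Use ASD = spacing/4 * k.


Formula: ASD = (spacing / 4) * correction
Uncorrected distance = spacing / 4 = 146 / 4 = 36.5 m
ASD = 36.5 * 1.48 = 54 m

54


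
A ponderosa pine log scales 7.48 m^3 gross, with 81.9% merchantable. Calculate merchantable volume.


Formula: MV = V_total * (merchantable_pct / 100)
Merchantable fraction = 81.9% / 100 = 0.819
MV = 7.48 m^3 * 0.819 = 6.126 m^3

6.126


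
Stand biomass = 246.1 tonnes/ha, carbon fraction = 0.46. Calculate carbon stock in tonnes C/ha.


Formula: Carbon Stock = Biomass * Carbon Fraction
C = 246.1 t/ha * 0.46
C = 113.2 t C/ha

113.2


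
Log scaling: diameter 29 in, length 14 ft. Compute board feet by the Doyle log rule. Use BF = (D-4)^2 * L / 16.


Doyle: BF = (D - 4)^2 * L / 16
Adjusted diameter = 29 - 4 = 25 in
(D-4)^2 = 25^2 = 625
BF = 625 * 14 / 16 = 547 BF

547


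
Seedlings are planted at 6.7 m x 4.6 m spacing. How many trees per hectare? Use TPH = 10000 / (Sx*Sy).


Formula: TPH = 10000 m^2/ha / (spacing_x * spacing_y)
Area per tree = 6.7 m * 4.6 m = 30.82 m^2
TPH = 10000 / 30.82 = 324 trees/ha

324


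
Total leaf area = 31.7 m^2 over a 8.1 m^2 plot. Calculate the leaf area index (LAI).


Formula: LAI = total leaf area / ground area  (dimensionless)
LAI = 31.7 m^2 / 8.1 m^2
LAI = 3.91

3.91


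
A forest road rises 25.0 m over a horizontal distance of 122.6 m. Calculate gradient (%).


Formula: Gradient = rise / run * 100
Gradient = 25.0 / 122.6 * 100 = 20.4%

20.4


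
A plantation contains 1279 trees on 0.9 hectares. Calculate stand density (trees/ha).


Formula: Stand Density = N_trees / Area_ha
Density = 1279 trees / 0.9 ha
Density = 1421 trees/ha

1421


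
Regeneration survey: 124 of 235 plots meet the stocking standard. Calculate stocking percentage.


Formula: Stocking % = stocked plots / total plots * 100
Stocking = 124 / 235 * 100
Stocking = 0.5277 * 100 = 52.8%

52.8


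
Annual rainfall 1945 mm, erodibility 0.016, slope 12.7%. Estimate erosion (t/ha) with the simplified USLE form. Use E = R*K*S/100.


Formula: E = R * K * S / 100  (simplified USLE)
R * K = 1945 * 0.016 = 31.12
E = 31.12 * 12.7 / 100 = 3.95 t/ha

3.95


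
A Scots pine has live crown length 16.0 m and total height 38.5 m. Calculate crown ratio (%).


Formula: Crown Ratio = (Crown Length / Total Height) * 100
CR = (16.0 m / 38.5 m) * 100
CR = 0.4156 * 100 = 41.6%

41.6


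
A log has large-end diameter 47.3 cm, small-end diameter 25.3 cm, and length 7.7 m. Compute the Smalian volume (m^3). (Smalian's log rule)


Smalian: V = (A1 + A2)/2 * L,  A = pi*(D/200)^2
A1 = pi*(47.3/200)^2 = 0.175716 m^2
A2 = pi*(25.3/200)^2 = 0.050273 m^2
V = (0.175716+0.050273)/2*7.7 = 0.8701 m^3

0.8701


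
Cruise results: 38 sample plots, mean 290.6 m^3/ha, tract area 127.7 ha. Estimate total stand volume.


Formula: Total Volume = Mean Volume per ha * Total Area
Total Volume = 290.6 m^3/ha * 127.7 ha
Total Volume = 37110 m^3

37110


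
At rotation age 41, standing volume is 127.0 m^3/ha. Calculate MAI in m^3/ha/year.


Formula: MAI = Total Volume / Stand Age
MAI = 127.0 m^3/ha / 41 years
MAI = 3.1 m^3/ha/year

3.1


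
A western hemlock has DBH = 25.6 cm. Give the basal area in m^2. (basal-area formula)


Formula: BA = pi * (DBH/2)^2 / 10000  (cm^2 to m^2)
Radius = DBH/2 = 25.6/2 = 12.8 cm
BA = pi * 12.8^2 / 10000
   = 514.7185 cm^2 / 10000
   = 0.0515 m^2

0.0515


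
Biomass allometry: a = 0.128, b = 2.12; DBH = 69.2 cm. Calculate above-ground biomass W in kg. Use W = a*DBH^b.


Formula: W = a * DBH^b  (allometric power law)
DBH^b = 69.2^2.12 = 7962.0504
W = 0.128 * 7962.0504 = 1019.1 kg

1019.1


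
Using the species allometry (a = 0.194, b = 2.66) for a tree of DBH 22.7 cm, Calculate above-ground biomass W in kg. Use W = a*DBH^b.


Formula: W = a * DBH^b  (allometric power law)
DBH^b = 22.7^2.66 = 4046.027
W = 0.194 * 4046.027 = 784.9 kg

784.9


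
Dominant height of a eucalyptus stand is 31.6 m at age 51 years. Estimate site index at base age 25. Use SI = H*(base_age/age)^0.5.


Formula: SI = H_dom * (base_age / age)^0.5
Age ratio = 25 / 51 = 0.4902
sqrt(age_ratio) = 0.70014
SI = 31.6 * 0.70014 = 22.1 m

22.1


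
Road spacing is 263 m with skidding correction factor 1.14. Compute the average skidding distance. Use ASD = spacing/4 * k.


Formula: ASD = (spacing / 4) * correction
Uncorrected distance = spacing / 4 = 263 / 4 = 65.75 m
ASD = 65.75 * 1.14 = 75 m

75


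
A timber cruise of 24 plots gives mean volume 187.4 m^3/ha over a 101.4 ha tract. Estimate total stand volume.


Formula: Total Volume = Mean Volume per ha * Total Area
Total Volume = 187.4 m^3/ha * 101.4 ha
Total Volume = 19002 m^3

19002


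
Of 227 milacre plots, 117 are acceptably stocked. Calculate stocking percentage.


Formula: Stocking % = stocked plots / total plots * 100
Stocking = 117 / 227 * 100
Stocking = 0.5154 * 100 = 51.5%

51.5


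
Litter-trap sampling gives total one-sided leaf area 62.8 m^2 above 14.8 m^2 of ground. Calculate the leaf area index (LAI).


Formula: LAI = total leaf area / ground area  (dimensionless)
LAI = 62.8 m^2 / 14.8 m^2
LAI = 4.24

4.24


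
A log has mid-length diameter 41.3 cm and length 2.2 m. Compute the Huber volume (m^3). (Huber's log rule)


Huber: V = Am * L,  Am = pi*(Dm/200)^2
Am = pi*(41.3/200)^2 = 0.133965 m^2
V = 0.133965*2.2 = 0.2947 m^3

0.2947


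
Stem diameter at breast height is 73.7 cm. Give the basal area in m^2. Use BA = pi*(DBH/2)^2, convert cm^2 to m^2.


Formula: BA = pi * (DBH/2)^2 / 10000  (cm^2 to m^2)
Radius = DBH/2 = 73.7/2 = 36.85 cm
BA = pi * 36.85^2 / 10000
   = 4266.0394 cm^2 / 10000
   = 0.4266 m^2

0.4266


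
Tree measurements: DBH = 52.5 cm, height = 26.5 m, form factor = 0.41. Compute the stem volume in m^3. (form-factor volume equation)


Formula: V = pi * (DBH/200)^2 * H * ff
Radius = DBH/200 = 52.5/200 = 0.2625 m
Radius^2 = 0.2625^2 = 0.06890625 m^2
V = pi * 0.06890625 * 26.5 * 0.41
V = 2.352 m^3

2.352


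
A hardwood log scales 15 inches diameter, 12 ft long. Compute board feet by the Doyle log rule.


Doyle: BF = (D - 4)^2 * L / 16
Adjusted diameter = 15 - 4 = 11 in
(D-4)^2 = 11^2 = 121
BF = 121 * 12 / 16 = 91 BF

91


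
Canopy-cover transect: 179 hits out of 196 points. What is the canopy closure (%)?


Formula: Canopy closure = covered points / total points * 100
Closure = 179 / 196 * 100
Closure = 0.9133 * 100 = 91.3%

91.3


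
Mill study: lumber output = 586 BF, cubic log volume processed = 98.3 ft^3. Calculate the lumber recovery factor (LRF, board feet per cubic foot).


Formula: LRF = Lumber Output (BF) / Log Input (ft^3)
LRF = 586 BF / 98.3 ft^3
LRF = 5.96 BF/ft^3

5.96


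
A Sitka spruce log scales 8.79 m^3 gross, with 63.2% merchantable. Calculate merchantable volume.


Formula: MV = V_total * (merchantable_pct / 100)
Merchantable fraction = 63.2% / 100 = 0.632
MV = 8.79 m^3 * 0.632 = 5.555 m^3

5.555


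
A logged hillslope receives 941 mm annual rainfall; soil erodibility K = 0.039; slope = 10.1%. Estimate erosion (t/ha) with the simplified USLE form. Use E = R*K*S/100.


Formula: E = R * K * S / 100  (simplified USLE)
R * K = 941 * 0.039 = 36.699
E = 36.699 * 10.1 / 100 = 3.71 t/ha

3.71


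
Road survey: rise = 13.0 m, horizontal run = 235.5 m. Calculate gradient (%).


Formula: Gradient = rise / run * 100
Gradient = 13.0 / 235.5 * 100 = 5.5%

5.5


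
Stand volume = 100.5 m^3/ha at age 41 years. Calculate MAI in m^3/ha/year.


Formula: MAI = Total Volume / Stand Age
MAI = 100.5 m^3/ha / 41 years
MAI = 2.45 m^3/ha/year

2.45


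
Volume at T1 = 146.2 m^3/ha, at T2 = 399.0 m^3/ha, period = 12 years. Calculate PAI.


Formula: PAI = (V_T2 - V_T1) / (T2 - T1)
Volume increment = 399.0 - 146.2 = 252.8 m^3/ha
PAI = 252.8 / 12 = 21.07 m^3/ha/year

21.07


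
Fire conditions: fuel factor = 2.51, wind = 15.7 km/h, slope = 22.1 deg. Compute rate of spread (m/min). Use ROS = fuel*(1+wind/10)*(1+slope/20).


Formula: ROS = fuel * (1 + wind/10) * (1 + slope/20)
Wind factor = 1 + 15.7/10 = 2.57
Slope factor = 1 + 22.1/20 = 2.105
ROS = 2.51 * 2.57 * 2.105 = 13.58 m/min

13.58


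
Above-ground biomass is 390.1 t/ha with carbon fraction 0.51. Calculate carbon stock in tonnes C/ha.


Formula: Carbon Stock = Biomass * Carbon Fraction
C = 390.1 t/ha * 0.51
C = 199.0 t C/ha

199.0


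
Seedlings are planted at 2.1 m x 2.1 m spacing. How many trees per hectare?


Formula: TPH = 10000 m^2/ha / (spacing_x * spacing_y)
Area per tree = 2.1 m * 2.1 m = 4.41 m^2
TPH = 10000 / 4.41 = 2268 trees/ha

2268


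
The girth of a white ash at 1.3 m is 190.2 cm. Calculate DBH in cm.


Formula: DBH = C / pi
DBH = 190.2 / pi
pi = 3.14159...
DBH = 60.5 cm

60.5


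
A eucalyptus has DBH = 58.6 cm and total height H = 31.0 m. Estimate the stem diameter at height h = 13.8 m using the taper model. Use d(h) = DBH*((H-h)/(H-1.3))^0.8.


Taper: d(h) = DBH * ((H - h) / (H - 1.3))^0.8
Numerator = H - h = 31.0 - 13.8 = 17.2 m
Denominator = H - 1.3 = 31.0 - 1.3 = 29.7 m
Ratio = 17.2 / 29.7 = 0.57912
d = 58.6 * 0.57912^0.8 = 37.9 cm

37.9


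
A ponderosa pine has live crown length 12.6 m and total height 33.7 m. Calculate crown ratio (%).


Formula: Crown Ratio = (Crown Length / Total Height) * 100
CR = (12.6 m / 33.7 m) * 100
CR = 0.3739 * 100 = 37.4%

37.4


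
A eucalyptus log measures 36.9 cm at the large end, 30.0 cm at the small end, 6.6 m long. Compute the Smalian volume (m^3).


Smalian: V = (A1 + A2)/2 * L,  A = pi*(D/200)^2
A1 = pi*(36.9/200)^2 = 0.106941 m^2
A2 = pi*(30.0/200)^2 = 0.070686 m^2
V = (0.106941+0.070686)/2*6.6 = 0.5862 m^3

0.5862


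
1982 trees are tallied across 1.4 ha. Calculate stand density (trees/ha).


Formula: Stand Density = N_trees / Area_ha
Density = 1982 trees / 1.4 ha
Density = 1416 trees/ha

1416


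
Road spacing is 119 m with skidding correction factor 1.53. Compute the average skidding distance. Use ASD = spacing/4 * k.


Formula: ASD = (spacing / 4) * correction
Uncorrected distance = spacing / 4 = 119 / 4 = 29.75 m
ASD = 29.75 * 1.53 = 46 m

46


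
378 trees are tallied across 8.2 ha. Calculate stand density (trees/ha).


Formula: Stand Density = N_trees / Area_ha
Density = 378 trees / 8.2 ha
Density = 46 trees/ha

46


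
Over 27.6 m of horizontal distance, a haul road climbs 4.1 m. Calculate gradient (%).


Formula: Gradient = rise / run * 100
Gradient = 4.1 / 27.6 * 100 = 14.9%

14.9


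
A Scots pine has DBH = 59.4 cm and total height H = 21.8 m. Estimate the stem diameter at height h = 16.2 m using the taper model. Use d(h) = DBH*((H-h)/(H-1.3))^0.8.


Taper: d(h) = DBH * ((H - h) / (H - 1.3))^0.8
Numerator = H - h = 21.8 - 16.2 = 5.6 m
Denominator = H - 1.3 = 21.8 - 1.3 = 20.5 m
Ratio = 5.6 / 20.5 = 0.27317
d = 59.4 * 0.27317^0.8 = 21.0 cm

21.0


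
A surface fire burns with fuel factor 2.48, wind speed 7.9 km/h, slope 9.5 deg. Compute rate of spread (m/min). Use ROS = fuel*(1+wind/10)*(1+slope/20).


Formula: ROS = fuel * (1 + wind/10) * (1 + slope/20)
Wind factor = 1 + 7.9/10 = 1.79
Slope factor = 1 + 9.5/20 = 1.475
ROS = 2.48 * 1.79 * 1.475 = 6.55 m/min

6.55


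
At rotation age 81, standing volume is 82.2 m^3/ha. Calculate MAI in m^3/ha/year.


Formula: MAI = Total Volume / Stand Age
MAI = 82.2 m^3/ha / 81 years
MAI = 1.01 m^3/ha/year

1.01


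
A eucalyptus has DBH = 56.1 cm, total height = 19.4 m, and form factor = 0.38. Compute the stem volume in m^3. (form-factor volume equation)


Formula: V = pi * (DBH/200)^2 * H * ff
Radius = DBH/200 = 56.1/200 = 0.2805 m
Radius^2 = 0.2805^2 = 0.07868025 m^2
V = pi * 0.07868025 * 19.4 * 0.38
V = 1.822 m^3

1.822


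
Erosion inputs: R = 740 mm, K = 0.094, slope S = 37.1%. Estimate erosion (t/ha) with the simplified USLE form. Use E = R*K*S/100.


Formula: E = R * K * S / 100  (simplified USLE)
R * K = 740 * 0.094 = 69.56
E = 69.56 * 37.1 / 100 = 25.81 t/ha

25.81


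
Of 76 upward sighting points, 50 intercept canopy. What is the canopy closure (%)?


Formula: Canopy closure = covered points / total points * 100
Closure = 50 / 76 * 100
Closure = 0.6579 * 100 = 65.8%

65.8


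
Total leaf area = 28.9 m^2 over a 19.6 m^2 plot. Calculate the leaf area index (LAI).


Formula: LAI = total leaf area / ground area  (dimensionless)
LAI = 28.9 m^2 / 19.6 m^2
LAI = 1.47

1.47


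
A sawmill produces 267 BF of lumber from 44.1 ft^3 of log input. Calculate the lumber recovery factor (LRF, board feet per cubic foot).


Formula: LRF = Lumber Output (BF) / Log Input (ft^3)
LRF = 267 BF / 44.1 ft^3
LRF = 6.05 BF/ft^3

6.05


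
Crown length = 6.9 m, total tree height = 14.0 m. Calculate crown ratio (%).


Formula: Crown Ratio = (Crown Length / Total Height) * 100
CR = (6.9 m / 14.0 m) * 100
CR = 0.4929 * 100 = 49.3%

49.3


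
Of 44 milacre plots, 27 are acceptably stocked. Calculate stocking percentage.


Formula: Stocking % = stocked plots / total plots * 100
Stocking = 27 / 44 * 100
Stocking = 0.6136 * 100 = 61.4%

61.4


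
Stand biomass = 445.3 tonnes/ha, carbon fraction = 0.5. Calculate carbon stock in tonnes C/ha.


Formula: Carbon Stock = Biomass * Carbon Fraction
C = 445.3 t/ha * 0.5
C = 222.7 t C/ha

222.7


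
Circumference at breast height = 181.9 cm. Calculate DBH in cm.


Formula: DBH = C / pi
DBH = 181.9 / pi
pi = 3.14159...
DBH = 57.9 cm

57.9


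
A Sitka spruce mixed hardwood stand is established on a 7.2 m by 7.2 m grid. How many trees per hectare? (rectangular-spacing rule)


Formula: TPH = 10000 m^2/ha / (spacing_x * spacing_y)
Area per tree = 7.2 m * 7.2 m = 51.84 m^2
TPH = 10000 / 51.84 = 193 trees/ha

193


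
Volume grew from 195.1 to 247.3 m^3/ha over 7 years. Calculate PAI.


Formula: PAI = (V_T2 - V_T1) / (T2 - T1)
Volume increment = 247.3 - 195.1 = 52.2 m^3/ha
PAI = 52.2 / 7 = 7.46 m^3/ha/year

7.46


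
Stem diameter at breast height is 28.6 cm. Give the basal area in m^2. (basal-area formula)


Formula: BA = pi * (DBH/2)^2 / 10000  (cm^2 to m^2)
Radius = DBH/2 = 28.6/2 = 14.3 cm
BA = pi * 14.3^2 / 10000
   = 642.4243 cm^2 / 10000
   = 0.0642 m^2

0.0642


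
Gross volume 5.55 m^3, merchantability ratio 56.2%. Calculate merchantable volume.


Formula: MV = V_total * (merchantable_pct / 100)
Merchantable fraction = 56.2% / 100 = 0.562
MV = 5.55 m^3 * 0.562 = 3.119 m^3

3.119


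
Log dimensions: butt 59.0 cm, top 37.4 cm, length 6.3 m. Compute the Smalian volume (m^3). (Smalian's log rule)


Smalian: V = (A1 + A2)/2 * L,  A = pi*(D/200)^2
A1 = pi*(59.0/200)^2 = 0.273397 m^2
A2 = pi*(37.4/200)^2 = 0.109858 m^2
V = (0.273397+0.109858)/2*6.3 = 1.2073 m^3

1.2073


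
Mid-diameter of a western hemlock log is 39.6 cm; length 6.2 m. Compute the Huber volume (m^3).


Huber: V = Am * L,  Am = pi*(Dm/200)^2
Am = pi*(39.6/200)^2 = 0.123163 m^2
V = 0.123163*6.2 = 0.7636 m^3

0.7636


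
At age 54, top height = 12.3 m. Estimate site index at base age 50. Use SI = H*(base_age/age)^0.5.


Formula: SI = H_dom * (base_age / age)^0.5
Age ratio = 50 / 54 = 0.92593
sqrt(age_ratio) = 0.96225
SI = 12.3 * 0.96225 = 11.8 m

11.8


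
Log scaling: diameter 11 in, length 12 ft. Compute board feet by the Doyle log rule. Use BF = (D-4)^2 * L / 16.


Doyle: BF = (D - 4)^2 * L / 16
Adjusted diameter = 11 - 4 = 7 in
(D-4)^2 = 7^2 = 49
BF = 49 * 12 / 16 = 37 BF

37


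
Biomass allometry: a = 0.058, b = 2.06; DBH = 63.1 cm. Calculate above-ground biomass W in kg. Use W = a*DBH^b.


Formula: W = a * DBH^b  (allometric power law)
DBH^b = 63.1^2.06 = 5105.761
W = 0.058 * 5105.761 = 296.1 kg

296.1


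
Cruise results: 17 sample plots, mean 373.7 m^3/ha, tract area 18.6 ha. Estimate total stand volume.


Formula: Total Volume = Mean Volume per ha * Total Area
Total Volume = 373.7 m^3/ha * 18.6 ha
Total Volume = 6951 m^3

6951


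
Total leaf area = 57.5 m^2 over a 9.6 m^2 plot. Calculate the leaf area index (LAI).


Formula: LAI = total leaf area / ground area  (dimensionless)
LAI = 57.5 m^2 / 9.6 m^2
LAI = 5.99

5.99


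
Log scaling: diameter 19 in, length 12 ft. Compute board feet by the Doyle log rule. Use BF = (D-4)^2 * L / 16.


Doyle: BF = (D - 4)^2 * L / 16
Adjusted diameter = 19 - 4 = 15 in
(D-4)^2 = 15^2 = 225
BF = 225 * 12 / 16 = 169 BF

169


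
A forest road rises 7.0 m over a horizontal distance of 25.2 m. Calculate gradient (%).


Formula: Gradient = rise / run * 100
Gradient = 7.0 / 25.2 * 100 = 27.8%

27.8


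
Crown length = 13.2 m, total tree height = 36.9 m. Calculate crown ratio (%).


Formula: Crown Ratio = (Crown Length / Total Height) * 100
CR = (13.2 m / 36.9 m) * 100
CR = 0.3577 * 100 = 35.8%

35.8


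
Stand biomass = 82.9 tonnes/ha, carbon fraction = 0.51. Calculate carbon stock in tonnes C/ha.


Formula: Carbon Stock = Biomass * Carbon Fraction
C = 82.9 t/ha * 0.51
C = 42.3 t C/ha

42.3


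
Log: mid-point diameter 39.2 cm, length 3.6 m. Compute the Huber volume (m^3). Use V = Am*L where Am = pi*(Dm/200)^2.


Huber: V = Am * L,  Am = pi*(Dm/200)^2
Am = pi*(39.2/200)^2 = 0.120687 m^2
V = 0.120687*3.6 = 0.4345 m^3

0.4345


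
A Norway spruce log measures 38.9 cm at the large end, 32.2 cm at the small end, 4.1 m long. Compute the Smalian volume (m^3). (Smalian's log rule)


Smalian: V = (A1 + A2)/2 * L,  A = pi*(D/200)^2
A1 = pi*(38.9/200)^2 = 0.118847 m^2
A2 = pi*(32.2/200)^2 = 0.081433 m^2
V = (0.118847+0.081433)/2*4.1 = 0.4106 m^3

0.4106


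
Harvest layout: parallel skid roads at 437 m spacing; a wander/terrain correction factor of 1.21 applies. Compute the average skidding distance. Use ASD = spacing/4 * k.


Formula: ASD = (spacing / 4) * correction
Uncorrected distance = spacing / 4 = 437 / 4 = 109.25 m
ASD = 109.25 * 1.21 = 132 m

132
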